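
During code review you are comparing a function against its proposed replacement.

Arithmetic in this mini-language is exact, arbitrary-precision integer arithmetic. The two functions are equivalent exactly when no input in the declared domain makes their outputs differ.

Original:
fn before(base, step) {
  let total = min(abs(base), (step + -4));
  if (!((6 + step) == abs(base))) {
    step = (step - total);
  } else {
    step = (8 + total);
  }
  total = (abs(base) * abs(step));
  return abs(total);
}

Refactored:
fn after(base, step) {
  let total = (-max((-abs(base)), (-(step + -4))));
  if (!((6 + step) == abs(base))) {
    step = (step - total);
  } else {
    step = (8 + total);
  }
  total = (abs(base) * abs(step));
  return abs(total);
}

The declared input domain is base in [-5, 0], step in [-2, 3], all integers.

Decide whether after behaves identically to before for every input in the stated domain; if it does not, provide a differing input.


Equivalent — the differences include min/max/abs usage differs, yet no declared input distinguishes the two.
Spot check at base=-1, step=-2 — before: total = -6; (!((6 + step) == abs(base))) -> true; step = 4; total = 4; return 4. after: total = -6; (!((6 + step) == abs(base))) -> true; step = 4; total = 4; return 4. Both give 4.
Every one of the 36 inputs gives matching results.
verdict: equivalent


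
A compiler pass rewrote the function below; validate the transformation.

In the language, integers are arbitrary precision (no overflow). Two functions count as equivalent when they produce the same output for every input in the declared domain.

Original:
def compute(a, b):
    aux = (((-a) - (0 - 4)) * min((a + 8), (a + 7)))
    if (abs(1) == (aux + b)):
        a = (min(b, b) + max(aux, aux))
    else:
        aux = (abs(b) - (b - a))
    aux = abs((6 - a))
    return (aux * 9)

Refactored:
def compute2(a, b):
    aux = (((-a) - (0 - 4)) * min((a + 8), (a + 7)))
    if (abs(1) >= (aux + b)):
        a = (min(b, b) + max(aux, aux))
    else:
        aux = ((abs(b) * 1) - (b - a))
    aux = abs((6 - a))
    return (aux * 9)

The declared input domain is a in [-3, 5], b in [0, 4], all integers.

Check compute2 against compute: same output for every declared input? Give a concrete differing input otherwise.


a=4, b=0 yields 18 from compute but 54 from compute2.
verdict: not equivalent; witness: a=4, b=0


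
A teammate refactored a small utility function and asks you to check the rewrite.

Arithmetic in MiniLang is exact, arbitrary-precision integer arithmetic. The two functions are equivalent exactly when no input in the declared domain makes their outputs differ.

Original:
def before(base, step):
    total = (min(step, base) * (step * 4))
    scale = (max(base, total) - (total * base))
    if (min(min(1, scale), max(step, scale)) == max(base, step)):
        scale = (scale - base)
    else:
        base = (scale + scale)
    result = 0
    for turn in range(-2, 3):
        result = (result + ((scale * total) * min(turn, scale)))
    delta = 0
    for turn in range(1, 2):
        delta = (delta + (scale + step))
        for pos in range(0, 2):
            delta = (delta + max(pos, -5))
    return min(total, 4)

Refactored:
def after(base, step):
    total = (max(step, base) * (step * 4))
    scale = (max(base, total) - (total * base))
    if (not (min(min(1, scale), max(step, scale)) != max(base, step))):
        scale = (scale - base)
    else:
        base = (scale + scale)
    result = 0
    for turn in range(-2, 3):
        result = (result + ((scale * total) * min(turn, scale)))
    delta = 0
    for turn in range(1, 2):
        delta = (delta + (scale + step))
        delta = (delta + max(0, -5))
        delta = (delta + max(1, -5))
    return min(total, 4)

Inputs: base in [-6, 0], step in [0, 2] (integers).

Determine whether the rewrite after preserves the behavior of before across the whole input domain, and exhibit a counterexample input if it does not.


Run the pair on base=-6, step=1.
before: total becomes -24; next scale becomes -150; next (min(min(1, scale), max(step, scale)) == max(base, step)) evaluates to false; next base becomes -300; next result becomes 0; next at turn=-2:; next result becomes -540000; next at turn=-1:; next result becomes -1080000; next at turn=0:; next result becomes -1620000; next at turn=1:; next result becomes -2160000; next at turn=2:; next result becomes -2700000; next delta becomes 0; next at turn=1:; next delta becomes -149; next at pos=0:; next delta becomes -149; next at pos=1:; next delta becomes -148; next final value -24
after: total becomes 4; next scale becomes 28; next (not (min(min(1, scale), max(step, scale)) != max(base, step))) evaluates to true; next scale becomes 34; next result becomes 0; next at turn=-2:; next result becomes -272; next at turn=-1:; next result becomes -408; next at turn=0:; next result becomes -408; next at turn=1:; next result becomes -272; next at turn=2:; next result becomes 0; next delta becomes 0; next at turn=1:; next delta becomes 35; next delta becomes 35; next delta becomes 36; next final value 4
-24 and 4 differ, so these are not the same function on this domain.
verdict: not equivalent; witness: base=-6, step=1


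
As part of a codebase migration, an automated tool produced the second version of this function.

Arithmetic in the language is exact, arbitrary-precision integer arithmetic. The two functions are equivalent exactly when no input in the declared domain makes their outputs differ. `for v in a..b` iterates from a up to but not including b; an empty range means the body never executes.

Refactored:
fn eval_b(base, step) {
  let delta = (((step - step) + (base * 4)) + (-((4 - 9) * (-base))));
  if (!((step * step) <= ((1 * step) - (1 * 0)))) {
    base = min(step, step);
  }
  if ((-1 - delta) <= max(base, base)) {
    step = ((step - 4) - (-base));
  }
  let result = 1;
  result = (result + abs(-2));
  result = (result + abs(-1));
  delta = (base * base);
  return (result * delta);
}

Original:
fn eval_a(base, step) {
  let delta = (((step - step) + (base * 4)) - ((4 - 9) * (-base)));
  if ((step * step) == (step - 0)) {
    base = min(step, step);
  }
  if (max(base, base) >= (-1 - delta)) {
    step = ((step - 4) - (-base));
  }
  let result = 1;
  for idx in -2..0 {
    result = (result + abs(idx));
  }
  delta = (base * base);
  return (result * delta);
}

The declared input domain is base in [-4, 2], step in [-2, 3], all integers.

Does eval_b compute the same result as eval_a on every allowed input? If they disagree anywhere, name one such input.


Evaluate both at base=-4, step=-2.
eval_a: delta := 4 | ((step * step) == (step - 0)): false | (max(base, base) >= (-1 - delta)): true | step := -10 | result := 1 | iter idx=-2: | result := 3 | iter idx=-1: | result := 4 | delta := 16 | result 64
eval_b: delta := 4 | (!((step * step) <= ((1 * step) - (1 * 0)))): true | base := -2 | ((-1 - delta) <= max(base, base)): true | step := -8 | result := 1 | result := 3 | result := 4 | delta := 4 | result 16
64 and 16 differ, so these are not the same function on this domain.
verdict: not equivalent; witness: base=-4, step=-2


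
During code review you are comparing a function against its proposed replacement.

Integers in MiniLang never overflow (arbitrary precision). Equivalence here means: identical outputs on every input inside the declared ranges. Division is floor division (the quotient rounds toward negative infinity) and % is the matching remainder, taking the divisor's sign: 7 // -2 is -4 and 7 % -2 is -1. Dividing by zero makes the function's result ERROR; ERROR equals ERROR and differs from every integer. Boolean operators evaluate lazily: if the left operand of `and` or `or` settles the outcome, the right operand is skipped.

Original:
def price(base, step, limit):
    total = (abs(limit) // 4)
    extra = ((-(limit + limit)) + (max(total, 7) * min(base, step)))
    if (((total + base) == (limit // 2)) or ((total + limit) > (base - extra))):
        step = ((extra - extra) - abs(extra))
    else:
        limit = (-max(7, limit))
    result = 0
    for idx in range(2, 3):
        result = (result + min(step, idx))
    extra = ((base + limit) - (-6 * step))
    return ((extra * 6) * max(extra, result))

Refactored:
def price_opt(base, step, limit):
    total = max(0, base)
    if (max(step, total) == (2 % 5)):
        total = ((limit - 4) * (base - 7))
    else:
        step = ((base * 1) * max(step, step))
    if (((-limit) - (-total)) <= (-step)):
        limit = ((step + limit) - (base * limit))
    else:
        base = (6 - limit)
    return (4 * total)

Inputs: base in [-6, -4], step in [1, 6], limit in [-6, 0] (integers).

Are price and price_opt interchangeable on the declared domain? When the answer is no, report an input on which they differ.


On input base=-6, step=1, limit=-6, price returns -42 while price_opt returns 0.
verdict: not equivalent; witness: base=-6, step=1, limit=-6


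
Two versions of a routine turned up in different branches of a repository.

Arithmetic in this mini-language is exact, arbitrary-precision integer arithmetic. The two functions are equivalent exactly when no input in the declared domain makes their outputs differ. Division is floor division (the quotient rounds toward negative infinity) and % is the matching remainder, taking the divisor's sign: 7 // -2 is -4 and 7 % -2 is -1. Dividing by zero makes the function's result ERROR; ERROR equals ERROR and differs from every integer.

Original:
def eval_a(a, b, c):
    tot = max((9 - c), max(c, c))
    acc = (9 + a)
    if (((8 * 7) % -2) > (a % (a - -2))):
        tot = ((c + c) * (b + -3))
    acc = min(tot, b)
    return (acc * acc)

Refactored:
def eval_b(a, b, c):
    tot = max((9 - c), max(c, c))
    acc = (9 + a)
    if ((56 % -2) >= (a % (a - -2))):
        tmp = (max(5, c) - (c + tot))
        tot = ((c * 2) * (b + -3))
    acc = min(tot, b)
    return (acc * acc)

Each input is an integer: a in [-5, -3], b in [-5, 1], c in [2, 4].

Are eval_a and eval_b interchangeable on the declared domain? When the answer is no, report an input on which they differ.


On input a=-4, b=-5, c=2, eval_a returns 25 while eval_b returns 1024.
verdict: not equivalent; witness: a=-4, b=-5, c=2


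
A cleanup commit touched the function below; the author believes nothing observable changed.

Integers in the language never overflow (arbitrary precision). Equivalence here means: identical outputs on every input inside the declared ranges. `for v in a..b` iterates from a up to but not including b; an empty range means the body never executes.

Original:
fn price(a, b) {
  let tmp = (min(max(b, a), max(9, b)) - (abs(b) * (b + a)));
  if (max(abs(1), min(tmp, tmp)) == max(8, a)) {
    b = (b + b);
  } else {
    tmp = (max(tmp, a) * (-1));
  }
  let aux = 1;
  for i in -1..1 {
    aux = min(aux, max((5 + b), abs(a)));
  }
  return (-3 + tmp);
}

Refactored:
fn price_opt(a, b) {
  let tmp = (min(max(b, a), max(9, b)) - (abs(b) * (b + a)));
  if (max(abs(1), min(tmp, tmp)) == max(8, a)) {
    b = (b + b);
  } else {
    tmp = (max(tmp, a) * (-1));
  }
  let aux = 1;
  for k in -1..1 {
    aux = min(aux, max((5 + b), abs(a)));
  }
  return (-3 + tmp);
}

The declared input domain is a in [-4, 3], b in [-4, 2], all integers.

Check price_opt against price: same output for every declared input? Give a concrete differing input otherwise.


Equivalent — the differences include local variable names differ, yet no declared input distinguishes the two.
As a probe, take a=0, b=-3: price runs tmp=9, then (max(abs(1), min(tmp, tmp)) == max(8, a)) is false, then tmp=-9, then aux=1, then (i=-1), then aux=1, then (i=0), then aux=1, then returns -12; price_opt runs tmp=9, then (max(abs(1), min(tmp, tmp)) == max(8, a)) is false, then tmp=-9, then aux=1, then (k=-1), then aux=1, then (k=0), then aux=1, then returns -12; both end at -12.
Across all 56 domain points the two functions coincide.
verdict: equivalent


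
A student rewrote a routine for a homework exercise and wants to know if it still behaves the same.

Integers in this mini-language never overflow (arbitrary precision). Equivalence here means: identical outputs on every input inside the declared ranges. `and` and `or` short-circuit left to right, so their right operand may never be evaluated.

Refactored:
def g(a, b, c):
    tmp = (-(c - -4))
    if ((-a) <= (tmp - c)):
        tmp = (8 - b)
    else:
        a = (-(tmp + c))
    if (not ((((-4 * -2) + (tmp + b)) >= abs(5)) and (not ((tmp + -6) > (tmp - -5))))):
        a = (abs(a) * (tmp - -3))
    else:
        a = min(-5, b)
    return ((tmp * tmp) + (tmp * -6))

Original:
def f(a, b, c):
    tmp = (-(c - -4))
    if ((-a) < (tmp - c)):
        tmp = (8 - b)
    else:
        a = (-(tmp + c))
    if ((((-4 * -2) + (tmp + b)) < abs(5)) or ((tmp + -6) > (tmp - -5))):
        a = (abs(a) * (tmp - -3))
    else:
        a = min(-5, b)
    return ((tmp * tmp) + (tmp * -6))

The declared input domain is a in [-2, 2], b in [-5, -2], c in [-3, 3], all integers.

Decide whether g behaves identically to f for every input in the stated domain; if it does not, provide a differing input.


Input a=-2, b=-5, c=-3: 7 from f versus 91 from g.
verdict: not equivalent; witness: a=-2, b=-5, c=-3


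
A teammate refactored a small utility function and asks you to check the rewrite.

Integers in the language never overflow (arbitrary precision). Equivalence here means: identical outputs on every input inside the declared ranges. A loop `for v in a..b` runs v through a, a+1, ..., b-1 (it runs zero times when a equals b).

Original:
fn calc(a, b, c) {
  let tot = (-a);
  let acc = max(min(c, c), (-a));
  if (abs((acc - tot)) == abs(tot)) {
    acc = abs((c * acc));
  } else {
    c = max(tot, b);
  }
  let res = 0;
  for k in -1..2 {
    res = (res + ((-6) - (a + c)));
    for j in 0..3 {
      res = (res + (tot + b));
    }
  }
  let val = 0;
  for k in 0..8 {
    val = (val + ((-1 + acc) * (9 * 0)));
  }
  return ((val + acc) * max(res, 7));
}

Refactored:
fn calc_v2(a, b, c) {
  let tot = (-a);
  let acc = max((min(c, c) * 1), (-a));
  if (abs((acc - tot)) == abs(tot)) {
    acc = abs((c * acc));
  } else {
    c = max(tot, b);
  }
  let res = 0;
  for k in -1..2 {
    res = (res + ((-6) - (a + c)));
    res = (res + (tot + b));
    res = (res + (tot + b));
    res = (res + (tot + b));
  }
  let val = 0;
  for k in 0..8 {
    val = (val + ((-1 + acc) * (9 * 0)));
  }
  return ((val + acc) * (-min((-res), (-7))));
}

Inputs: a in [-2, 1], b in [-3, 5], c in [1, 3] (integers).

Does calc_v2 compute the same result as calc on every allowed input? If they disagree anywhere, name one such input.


Comparing the listings, the differences include: loop structure differs; and local variable names differ; and constant usage differs; and arithmetic usage differs; and statement counts differ; and min/max/abs usage differs.
As a probe, take a=0, b=3, c=1: calc runs tot=0, then acc=1, then (abs((acc - tot)) == abs(tot)) is false, then c=3, then res=0, then (k=-1), then res=-9, then (j=0), then res=-6, then (j=1), then res=-3, then (j=2), then res=0, then (k=0), then res=-9, then (j=0), then res=-6, then (j=1), then res=-3, then (j=2), then res=0, then (k=1), then res=-9, then (j=0), then res=-6, then (j=1), then res=-3, then (j=2), then res=0, then val=0, then (k=0), then val=0, then (k=1), then val=0, then (k=2), then val=0, then (k=3), then val=0, then (k=4), then val=0, then (k=5), then val=0, then (k=6), then val=0, then (k=7), then val=0, then returns 7; calc_v2 runs tot=0, then acc=1, then (abs((acc - tot)) == abs(tot)) is false, then c=3, then res=0, then (k=-1), then res=-9, then res=-6, then res=-3, then res=0, then (k=0), then res=-9, then res=-6, then res=-3, then res=0, then (k=1), then res=-9, then res=-6, then res=-3, then res=0, then val=0, then (k=0), then val=0, then (k=1), then val=0, then (k=2), then val=0, then (k=3), then val=0, then (k=4), then val=0, then (k=5), then val=0, then (k=6), then val=0, then (k=7), then val=0, then returns 7; both end at 7.
Every one of the 108 inputs gives matching results.
verdict: equivalent


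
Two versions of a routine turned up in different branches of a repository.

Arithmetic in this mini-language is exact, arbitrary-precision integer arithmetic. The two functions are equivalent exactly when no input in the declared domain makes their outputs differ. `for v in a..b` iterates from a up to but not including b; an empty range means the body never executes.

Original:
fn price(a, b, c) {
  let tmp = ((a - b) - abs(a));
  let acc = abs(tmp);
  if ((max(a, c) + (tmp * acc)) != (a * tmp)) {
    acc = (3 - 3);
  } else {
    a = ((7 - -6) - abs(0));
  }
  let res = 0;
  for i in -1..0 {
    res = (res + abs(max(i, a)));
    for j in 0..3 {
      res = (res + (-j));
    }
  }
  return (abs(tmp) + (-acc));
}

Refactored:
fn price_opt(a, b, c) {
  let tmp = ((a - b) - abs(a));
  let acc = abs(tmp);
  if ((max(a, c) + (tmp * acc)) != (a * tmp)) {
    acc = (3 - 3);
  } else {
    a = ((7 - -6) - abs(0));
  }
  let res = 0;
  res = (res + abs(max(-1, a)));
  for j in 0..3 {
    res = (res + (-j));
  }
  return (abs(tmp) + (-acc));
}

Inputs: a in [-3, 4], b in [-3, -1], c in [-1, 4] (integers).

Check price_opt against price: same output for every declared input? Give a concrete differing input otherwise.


Although constant usage differs; also statement counts differ; also local variable names differ; also loop structure differs, 144/144 inputs agree.
verdict: equivalent


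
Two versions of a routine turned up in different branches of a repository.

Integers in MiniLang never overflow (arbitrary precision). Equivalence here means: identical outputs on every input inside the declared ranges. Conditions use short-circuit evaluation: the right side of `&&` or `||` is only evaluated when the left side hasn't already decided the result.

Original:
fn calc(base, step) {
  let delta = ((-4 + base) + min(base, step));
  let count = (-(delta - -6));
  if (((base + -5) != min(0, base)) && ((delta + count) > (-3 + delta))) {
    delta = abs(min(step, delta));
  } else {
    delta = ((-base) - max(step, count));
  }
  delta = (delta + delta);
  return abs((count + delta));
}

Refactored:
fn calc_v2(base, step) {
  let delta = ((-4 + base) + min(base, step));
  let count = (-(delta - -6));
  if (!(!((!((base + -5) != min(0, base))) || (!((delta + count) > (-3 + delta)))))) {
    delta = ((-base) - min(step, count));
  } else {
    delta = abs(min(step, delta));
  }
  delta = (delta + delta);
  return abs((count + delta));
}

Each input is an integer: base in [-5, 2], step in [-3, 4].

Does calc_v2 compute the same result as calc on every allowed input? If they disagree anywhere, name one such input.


Evaluate both at base=1, step=0.
calc: delta := -3 | count := -3 | (((base + -5) != min(0, base)) && ((delta + count) > (-3 + delta))): false | delta := -1 | delta := -2 | result 5
calc_v2: delta := -3 | count := -3 | (!(!((!((base + -5) != min(0, base))) || (!((delta + count) > (-3 + delta)))))): true | delta := 2 | delta := 4 | result 1
5 != 1, so the rewrite changes behavior.
verdict: not equivalent; witness: base=1, step=0


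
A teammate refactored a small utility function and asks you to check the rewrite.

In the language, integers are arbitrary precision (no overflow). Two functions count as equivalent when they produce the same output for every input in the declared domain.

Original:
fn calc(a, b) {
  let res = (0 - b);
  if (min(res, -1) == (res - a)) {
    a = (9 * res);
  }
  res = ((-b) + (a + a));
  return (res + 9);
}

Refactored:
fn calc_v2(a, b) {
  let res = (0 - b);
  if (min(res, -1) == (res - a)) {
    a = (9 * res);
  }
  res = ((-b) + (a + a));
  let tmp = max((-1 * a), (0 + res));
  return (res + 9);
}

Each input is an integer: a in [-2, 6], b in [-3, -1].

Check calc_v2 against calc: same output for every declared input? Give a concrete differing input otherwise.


Reading the diff, among the changes: min/max/abs usage differs, plus statement counts differ, plus constant usage differs, plus local variable names differ, plus arithmetic usage differs.
One worked example (a=-1, b=-3) — calc: res=3, then (min(res, -1) == (res - a)) is false, then res=1, then returns 10; calc_v2: res=3, then (min(res, -1) == (res - a)) is false, then res=1, then tmp=1, then returns 10; agreement on 10.
Every one of the 27 inputs gives matching results.
verdict: equivalent


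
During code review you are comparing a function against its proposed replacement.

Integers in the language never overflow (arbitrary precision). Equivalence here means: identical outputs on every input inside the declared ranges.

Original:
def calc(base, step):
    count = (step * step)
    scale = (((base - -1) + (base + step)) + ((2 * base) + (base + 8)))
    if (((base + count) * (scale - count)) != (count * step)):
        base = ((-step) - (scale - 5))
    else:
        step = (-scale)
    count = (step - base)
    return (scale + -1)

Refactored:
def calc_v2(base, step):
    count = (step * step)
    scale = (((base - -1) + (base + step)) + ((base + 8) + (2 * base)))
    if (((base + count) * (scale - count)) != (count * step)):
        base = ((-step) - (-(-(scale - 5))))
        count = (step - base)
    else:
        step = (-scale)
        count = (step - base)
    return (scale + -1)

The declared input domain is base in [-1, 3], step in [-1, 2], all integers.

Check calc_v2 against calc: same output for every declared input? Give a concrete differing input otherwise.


This is a faithful refactor — arithmetic usage differs; and statement counts differ, but the computed results match everywhere.
As a probe, take base=1, step=0: calc runs count = 0; scale = 14; (((base + count) * (scale - count)) != (count * step)) -> true; base = -9; count = 9; return 13; calc_v2 runs count = 0; scale = 14; (((base + count) * (scale - count)) != (count * step)) -> true; base = -9; count = 9; return 13; both end at 13.
Checked all 20 inputs in the declared domain: the outputs agree on every one.
verdict: equivalent


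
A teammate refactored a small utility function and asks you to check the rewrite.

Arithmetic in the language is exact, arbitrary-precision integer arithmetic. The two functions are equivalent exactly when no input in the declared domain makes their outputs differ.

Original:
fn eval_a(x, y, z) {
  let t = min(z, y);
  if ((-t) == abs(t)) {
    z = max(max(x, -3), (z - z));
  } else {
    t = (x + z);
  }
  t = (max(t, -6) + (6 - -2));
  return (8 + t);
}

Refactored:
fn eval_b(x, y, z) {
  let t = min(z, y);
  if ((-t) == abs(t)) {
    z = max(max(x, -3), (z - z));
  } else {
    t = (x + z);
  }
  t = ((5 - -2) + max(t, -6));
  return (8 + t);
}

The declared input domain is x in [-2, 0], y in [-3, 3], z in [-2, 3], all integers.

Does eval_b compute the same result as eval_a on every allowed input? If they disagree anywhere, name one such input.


These are not equivalent — on x=-2, y=-3, z=-2 the outputs split (13 vs 12).
eval_a: t=-3, then ((-t) == abs(t)) is true, then z=0, then t=5, then returns 13
eval_b: t=-3, then ((-t) == abs(t)) is true, then z=0, then t=4, then returns 12
verdict: not equivalent; witness: x=-2, y=-3, z=-2


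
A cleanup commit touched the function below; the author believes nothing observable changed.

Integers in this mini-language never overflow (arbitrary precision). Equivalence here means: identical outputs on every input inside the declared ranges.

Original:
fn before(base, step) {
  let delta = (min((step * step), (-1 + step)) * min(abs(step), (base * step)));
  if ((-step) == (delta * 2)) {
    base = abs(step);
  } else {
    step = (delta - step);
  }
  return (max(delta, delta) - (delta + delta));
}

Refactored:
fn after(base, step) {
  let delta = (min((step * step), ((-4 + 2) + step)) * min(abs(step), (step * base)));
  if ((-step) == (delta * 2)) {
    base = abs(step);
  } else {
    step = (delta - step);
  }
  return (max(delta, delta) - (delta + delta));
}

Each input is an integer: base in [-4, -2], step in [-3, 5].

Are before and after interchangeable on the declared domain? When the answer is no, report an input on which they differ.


Input base=-4, step=-3: 12 from before versus 15 from after.
verdict: not equivalent; witness: base=-4, step=-3


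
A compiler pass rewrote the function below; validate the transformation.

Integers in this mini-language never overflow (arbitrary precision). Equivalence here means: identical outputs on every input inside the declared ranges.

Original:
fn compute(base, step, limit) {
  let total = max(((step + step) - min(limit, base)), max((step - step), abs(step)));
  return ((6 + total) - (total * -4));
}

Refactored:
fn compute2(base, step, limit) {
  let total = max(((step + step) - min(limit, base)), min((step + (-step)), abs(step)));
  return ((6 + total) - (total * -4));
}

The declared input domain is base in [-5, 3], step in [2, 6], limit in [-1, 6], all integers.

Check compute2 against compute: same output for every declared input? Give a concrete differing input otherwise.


On input base=3, step=2, limit=3, compute returns 16 while compute2 returns 11.
verdict: not equivalent; witness: base=3, step=2, limit=3


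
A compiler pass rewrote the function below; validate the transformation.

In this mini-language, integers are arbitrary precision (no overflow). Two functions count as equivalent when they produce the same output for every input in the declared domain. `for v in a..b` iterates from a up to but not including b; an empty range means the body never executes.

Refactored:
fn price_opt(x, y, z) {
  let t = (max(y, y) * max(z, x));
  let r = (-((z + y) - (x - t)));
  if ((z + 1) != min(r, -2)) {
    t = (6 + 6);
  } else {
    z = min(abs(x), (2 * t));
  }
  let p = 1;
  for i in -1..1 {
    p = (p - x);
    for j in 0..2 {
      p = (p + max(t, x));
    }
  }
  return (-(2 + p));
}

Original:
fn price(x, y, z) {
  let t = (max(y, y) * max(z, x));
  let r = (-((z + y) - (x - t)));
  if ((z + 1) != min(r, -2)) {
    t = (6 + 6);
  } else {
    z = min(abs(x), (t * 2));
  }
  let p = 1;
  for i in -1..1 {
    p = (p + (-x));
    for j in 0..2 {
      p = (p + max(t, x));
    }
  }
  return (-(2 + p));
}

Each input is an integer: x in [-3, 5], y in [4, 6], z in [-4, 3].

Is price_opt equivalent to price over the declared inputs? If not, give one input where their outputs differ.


Comparing the listings, the differences include: arithmetic usage differs.
One worked example (x=2, y=5, z=2) — price: t = 10; r = -15; ((z + 1) != min(r, -2)) -> true; t = 12; p = 1; [i=-1]; p = -1; [j=0]; p = 11; [j=1]; p = 23; [i=0]; p = 21; [j=0]; p = 33; [j=1]; p = 45; return -47; price_opt: t = 10; r = -15; ((z + 1) != min(r, -2)) -> true; t = 12; p = 1; [i=-1]; p = -1; [j=0]; p = 11; [j=1]; p = 23; [i=0]; p = 21; [j=0]; p = 33; [j=1]; p = 45; return -47; agreement on -47.
Sweeping the whole domain (216 inputs) finds no disagreement.
verdict: equivalent


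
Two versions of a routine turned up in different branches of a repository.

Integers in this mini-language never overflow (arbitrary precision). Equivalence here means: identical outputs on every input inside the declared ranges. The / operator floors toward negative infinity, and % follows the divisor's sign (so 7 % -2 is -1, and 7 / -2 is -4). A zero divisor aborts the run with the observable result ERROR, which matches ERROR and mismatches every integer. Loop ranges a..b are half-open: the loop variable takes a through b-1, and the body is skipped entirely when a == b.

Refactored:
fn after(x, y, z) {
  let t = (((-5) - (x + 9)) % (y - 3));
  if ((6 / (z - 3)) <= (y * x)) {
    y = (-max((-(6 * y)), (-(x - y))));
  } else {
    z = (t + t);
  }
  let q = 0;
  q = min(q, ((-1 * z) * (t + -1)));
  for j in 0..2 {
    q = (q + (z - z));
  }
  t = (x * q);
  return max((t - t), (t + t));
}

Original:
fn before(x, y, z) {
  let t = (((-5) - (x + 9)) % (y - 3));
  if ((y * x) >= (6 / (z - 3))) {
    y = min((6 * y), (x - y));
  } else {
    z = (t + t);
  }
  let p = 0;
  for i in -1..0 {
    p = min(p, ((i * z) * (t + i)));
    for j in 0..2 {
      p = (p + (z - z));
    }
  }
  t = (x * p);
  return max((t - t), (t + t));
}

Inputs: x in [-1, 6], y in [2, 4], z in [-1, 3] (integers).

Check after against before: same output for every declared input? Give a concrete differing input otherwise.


The two are interchangeable: constant usage differs; and comparison usage differs; and min/max/abs usage differs; and statement counts differ; and loop structure differs; and local variable names differ, and every declared input agrees.
One worked example (x=5, y=4, z=-1) — before: t becomes 0; next ((y * x) >= (6 / (z - 3))) evaluates to true; next y becomes 1; next p becomes 0; next at i=-1:; next p becomes -1; next at j=0:; next p becomes -1; next at j=1:; next p becomes -1; next t becomes -5; next final value 0; after: t becomes 0; next ((6 / (z - 3)) <= (y * x)) evaluates to true; next y becomes 1; next q becomes 0; next q becomes -1; next at j=0:; next q becomes -1; next at j=1:; next q becomes -1; next t becomes -5; next final value 0; agreement on 0.
Across all 120 domain points the two functions coincide.
verdict: equivalent


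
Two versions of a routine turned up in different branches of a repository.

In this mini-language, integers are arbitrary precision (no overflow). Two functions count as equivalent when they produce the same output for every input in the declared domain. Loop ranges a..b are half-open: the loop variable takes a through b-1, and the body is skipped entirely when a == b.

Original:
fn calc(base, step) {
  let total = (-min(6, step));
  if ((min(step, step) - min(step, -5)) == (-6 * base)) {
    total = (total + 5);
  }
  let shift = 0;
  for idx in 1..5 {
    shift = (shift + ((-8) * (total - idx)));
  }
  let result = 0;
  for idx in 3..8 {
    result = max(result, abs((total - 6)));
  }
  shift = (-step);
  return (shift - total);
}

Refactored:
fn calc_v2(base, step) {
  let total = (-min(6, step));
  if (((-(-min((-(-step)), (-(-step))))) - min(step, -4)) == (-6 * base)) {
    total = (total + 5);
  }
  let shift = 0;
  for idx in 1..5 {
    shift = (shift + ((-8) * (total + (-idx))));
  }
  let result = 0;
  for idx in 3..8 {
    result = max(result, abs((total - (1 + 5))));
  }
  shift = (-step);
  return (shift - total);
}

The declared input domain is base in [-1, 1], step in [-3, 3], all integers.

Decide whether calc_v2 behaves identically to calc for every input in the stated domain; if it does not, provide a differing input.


Take base=-1, step=1.
calc: total becomes -1; next ((min(step, step) - min(step, -5)) == (-6 * base)) evaluates to true; next total becomes 4; next shift becomes 0; next at idx=1:; next shift becomes -24; next at idx=2:; next shift becomes -40; next at idx=3:; next shift becomes -48; next at idx=4:; next shift becomes -48; next result becomes 0; next at idx=3:; next result becomes 2; next at idx=4:; next result becomes 2; next at idx=5:; next result becomes 2; next at idx=6:; next result becomes 2; next at idx=7:; next result becomes 2; next shift becomes -1; next final value -5
calc_v2: total becomes -1; next (((-(-min((-(-step)), (-(-step))))) - min(step, -4)) == (-6 * base)) evaluates to false; next shift becomes 0; next at idx=1:; next shift becomes 16; next at idx=2:; next shift becomes 40; next at idx=3:; next shift becomes 72; next at idx=4:; next shift becomes 112; next result becomes 0; next at idx=3:; next result becomes 7; next at idx=4:; next result becomes 7; next at idx=5:; next result becomes 7; next at idx=6:; next result becomes 7; next at idx=7:; next result becomes 7; next shift becomes -1; next final value 0
-5 and 0 differ, so these are not the same function on this domain.
verdict: not equivalent; witness: base=-1, step=1


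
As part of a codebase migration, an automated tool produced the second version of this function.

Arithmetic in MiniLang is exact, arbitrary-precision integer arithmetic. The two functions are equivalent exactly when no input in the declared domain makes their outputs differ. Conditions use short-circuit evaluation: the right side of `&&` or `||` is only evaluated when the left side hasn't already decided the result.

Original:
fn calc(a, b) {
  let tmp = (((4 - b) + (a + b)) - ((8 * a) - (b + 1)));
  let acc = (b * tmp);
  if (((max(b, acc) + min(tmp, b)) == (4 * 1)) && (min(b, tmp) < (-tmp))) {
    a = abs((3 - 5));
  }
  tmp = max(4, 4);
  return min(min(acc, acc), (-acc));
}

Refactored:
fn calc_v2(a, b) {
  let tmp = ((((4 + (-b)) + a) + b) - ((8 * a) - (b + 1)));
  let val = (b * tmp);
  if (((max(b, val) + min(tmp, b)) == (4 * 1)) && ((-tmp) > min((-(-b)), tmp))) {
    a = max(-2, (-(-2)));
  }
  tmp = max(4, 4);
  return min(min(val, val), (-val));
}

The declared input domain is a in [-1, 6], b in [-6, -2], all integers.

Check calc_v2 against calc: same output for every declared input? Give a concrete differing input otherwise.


Behavior is preserved: although arithmetic usage differs, plus min/max/abs usage differs, plus comparison usage differs, plus constant usage differs, plus local variable names differ, the outputs never diverge.
Spot check at a=0, b=-3 — calc: tmp=2, then acc=-6, then (((max(b, acc) + min(tmp, b)) == (4 * 1)) && (min(b, tmp) < (-tmp))) is false, then tmp=4, then returns -6. calc_v2: tmp=2, then val=-6, then (((max(b, val) + min(tmp, b)) == (4 * 1)) && ((-tmp) > min((-(-b)), tmp))) is false, then tmp=4, then returns -6. Both give -6.
Checked all 40 inputs in the declared domain: the outputs agree on every one.
verdict: equivalent


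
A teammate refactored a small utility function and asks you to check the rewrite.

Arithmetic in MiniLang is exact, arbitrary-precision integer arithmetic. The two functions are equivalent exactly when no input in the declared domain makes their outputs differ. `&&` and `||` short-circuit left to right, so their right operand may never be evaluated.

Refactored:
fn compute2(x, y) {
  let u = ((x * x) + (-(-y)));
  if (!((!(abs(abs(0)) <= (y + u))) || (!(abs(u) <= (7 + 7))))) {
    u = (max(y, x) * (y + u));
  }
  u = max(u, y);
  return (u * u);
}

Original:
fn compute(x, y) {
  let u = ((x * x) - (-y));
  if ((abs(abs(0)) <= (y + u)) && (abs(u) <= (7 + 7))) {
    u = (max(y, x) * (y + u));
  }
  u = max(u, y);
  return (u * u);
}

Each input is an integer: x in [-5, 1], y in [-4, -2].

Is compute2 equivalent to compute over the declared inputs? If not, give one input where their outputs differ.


The two are interchangeable: boolean connective usage differs, plus arithmetic usage differs, and every declared input agrees.
As a probe, take x=-2, y=-4: compute runs u=0, then ((abs(abs(0)) <= (y + u)) && (abs(u) <= (7 + 7))) is false, then u=0, then returns 0; compute2 runs u=0, then (!((!(abs(abs(0)) <= (y + u))) || (!(abs(u) <= (7 + 7))))) is false, then u=0, then returns 0; both end at 0.
Every one of the 21 inputs gives matching results.
verdict: equivalent


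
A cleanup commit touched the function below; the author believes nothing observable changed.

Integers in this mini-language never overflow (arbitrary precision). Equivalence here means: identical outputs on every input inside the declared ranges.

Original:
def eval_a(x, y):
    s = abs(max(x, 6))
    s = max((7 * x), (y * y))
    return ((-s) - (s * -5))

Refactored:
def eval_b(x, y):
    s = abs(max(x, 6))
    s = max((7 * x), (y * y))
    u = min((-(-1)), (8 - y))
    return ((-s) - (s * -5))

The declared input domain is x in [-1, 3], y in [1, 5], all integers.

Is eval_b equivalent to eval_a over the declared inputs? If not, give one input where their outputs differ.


Comparing the listings, the differences include: arithmetic usage differs, plus statement counts differ, plus local variable names differ, plus constant usage differs, plus min/max/abs usage differs.
One worked example (x=0, y=3) — eval_a: s=6, then s=9, then returns 36; eval_b: s=6, then s=9, then u=1, then returns 36; agreement on 36.
Sweeping the whole domain (25 inputs) finds no disagreement.
verdict: equivalent


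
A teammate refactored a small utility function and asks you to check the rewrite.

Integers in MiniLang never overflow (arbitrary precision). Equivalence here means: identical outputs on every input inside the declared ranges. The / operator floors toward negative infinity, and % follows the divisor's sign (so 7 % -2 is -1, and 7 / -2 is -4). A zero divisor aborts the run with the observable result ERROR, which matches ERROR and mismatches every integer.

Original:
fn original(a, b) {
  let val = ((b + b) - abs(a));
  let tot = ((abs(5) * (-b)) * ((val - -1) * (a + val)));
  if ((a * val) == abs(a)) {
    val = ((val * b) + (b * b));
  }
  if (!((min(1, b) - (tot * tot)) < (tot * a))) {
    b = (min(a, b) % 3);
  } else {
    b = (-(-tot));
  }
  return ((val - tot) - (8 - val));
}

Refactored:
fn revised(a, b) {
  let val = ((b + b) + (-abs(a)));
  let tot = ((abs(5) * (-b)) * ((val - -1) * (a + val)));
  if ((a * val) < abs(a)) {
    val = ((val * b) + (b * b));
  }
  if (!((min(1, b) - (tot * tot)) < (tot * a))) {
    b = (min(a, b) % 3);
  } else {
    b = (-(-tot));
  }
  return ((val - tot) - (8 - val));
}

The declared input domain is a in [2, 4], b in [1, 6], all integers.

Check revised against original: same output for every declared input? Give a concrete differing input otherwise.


There is a counterexample at a=2, b=1: 2 on one side, 4 on the other.
original: val=0, then tot=-10, then ((a * val) == abs(a)) is false, then (!((min(1, b) - (tot * tot)) < (tot * a))) is false, then b=-10, then returns 2
revised: val=0, then tot=-10, then ((a * val) < abs(a)) is true, then val=1, then (!((min(1, b) - (tot * tot)) < (tot * a))) is false, then b=-10, then returns 4
verdict: not equivalent; witness: a=2, b=1


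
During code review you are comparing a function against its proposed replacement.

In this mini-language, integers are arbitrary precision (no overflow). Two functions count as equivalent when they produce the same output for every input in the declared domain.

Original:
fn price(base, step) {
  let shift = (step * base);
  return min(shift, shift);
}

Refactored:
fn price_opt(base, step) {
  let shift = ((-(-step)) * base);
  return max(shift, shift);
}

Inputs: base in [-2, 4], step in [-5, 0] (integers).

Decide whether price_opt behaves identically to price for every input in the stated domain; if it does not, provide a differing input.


The edit looks behavioral (`min(shift, shift)` became `max(shift, shift)`), but over these ranges it never changes the outcome; all 42 inputs agree.
verdict: equivalent


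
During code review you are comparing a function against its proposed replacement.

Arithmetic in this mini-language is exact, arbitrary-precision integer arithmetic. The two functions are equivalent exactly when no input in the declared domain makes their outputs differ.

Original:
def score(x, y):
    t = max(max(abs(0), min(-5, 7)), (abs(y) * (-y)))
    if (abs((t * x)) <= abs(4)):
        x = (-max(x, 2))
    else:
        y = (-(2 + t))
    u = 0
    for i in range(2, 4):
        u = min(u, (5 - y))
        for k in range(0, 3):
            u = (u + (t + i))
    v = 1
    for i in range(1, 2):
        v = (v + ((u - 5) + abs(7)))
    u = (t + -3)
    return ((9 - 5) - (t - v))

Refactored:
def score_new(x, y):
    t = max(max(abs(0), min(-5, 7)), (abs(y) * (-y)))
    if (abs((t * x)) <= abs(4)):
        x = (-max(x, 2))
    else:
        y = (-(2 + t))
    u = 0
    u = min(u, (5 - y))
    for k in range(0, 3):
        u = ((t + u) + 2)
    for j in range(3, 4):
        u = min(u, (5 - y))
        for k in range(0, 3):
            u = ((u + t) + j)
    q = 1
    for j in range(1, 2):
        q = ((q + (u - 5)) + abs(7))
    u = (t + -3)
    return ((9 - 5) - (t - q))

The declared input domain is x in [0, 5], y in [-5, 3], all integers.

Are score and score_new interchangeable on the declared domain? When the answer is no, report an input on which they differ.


Differences: arithmetic usage differs, and constant usage differs, and local variable names differ, and statement counts differ, and min/max/abs usage differs, and loop structure differs — yet all 54 inputs agree.
verdict: equivalent


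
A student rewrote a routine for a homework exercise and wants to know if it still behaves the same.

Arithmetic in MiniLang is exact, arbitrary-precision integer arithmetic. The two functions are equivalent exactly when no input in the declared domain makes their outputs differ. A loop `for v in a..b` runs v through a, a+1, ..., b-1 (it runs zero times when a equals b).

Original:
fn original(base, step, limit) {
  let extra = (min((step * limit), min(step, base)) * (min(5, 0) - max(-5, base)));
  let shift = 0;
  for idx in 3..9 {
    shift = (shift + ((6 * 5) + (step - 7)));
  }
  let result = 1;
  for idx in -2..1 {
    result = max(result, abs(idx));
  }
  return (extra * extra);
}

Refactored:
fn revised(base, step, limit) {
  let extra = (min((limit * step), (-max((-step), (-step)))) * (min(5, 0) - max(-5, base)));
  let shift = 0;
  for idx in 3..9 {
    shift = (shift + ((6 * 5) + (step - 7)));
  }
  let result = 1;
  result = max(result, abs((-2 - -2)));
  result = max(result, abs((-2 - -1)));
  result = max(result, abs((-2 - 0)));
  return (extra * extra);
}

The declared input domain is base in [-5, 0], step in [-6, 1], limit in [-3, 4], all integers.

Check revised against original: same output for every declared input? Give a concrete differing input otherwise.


Consider the input base=-5, step=-4, limit=-3.
original: extra becomes -25; next shift becomes 0; next at idx=3:; next shift becomes 19; next at idx=4:; next shift becomes 38; next at idx=5:; next shift becomes 57; next at idx=6:; next shift becomes 76; next at idx=7:; next shift becomes 95; next at idx=8:; next shift becomes 114; next result becomes 1; next at idx=-2:; next result becomes 2; next at idx=-1:; next result becomes 2; next at idx=0:; next result becomes 2; next final value 625
revised: extra becomes -20; next shift becomes 0; next at idx=3:; next shift becomes 19; next at idx=4:; next shift becomes 38; next at idx=5:; next shift becomes 57; next at idx=6:; next shift becomes 76; next at idx=7:; next shift becomes 95; next at idx=8:; next shift becomes 114; next result becomes 1; next result becomes 1; next result becomes 1; next result becomes 2; next final value 400
625 and 400 differ, so these are not the same function on this domain.
verdict: not equivalent; witness: base=-5, step=-4, limit=-3
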